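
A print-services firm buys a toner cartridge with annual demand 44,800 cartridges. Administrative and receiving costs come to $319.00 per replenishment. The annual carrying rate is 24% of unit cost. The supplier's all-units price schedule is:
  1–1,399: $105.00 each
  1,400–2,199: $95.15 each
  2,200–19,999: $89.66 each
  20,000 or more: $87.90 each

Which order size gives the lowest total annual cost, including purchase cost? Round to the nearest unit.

Holding cost per unit per year at price C is H = 0.24·C.
For each price level, check whether its EOQ is feasible; otherwise the best quantity at that price is the breakpoint.
EOQ at $105.00 = 1065.0 (feasible in tier 1): TC = 44,800×$105.00 + (44,800/1065.0)×319 + (1065.0/2)×0.24×$105.00 = $4,730,837.97.
EOQ at $95.15 = 1118.8 < 1400, so use break Q=1400: TC = 44,800×$95.15 + (44,800/1400.0)×319 + (1400.0/2)×0.24×$95.15 = $4,288,913.20.
EOQ at $89.66 = 1152.5 < 2200, so use break Q=2200: TC = 44,800×$89.66 + (44,800/2200.0)×319 + (2200.0/2)×0.24×$89.66 = $4,046,934.24.
EOQ at $87.90 = 1164.0 < 20000, so use break Q=20000: TC = 44,800×$87.90 + (44,800/20000.0)×319 + (20000.0/2)×0.24×$87.90 = $4,149,594.56.
Lowest total cost is $4,046,934.24 at Q = 2200.0.

Q* ≈ 2,200 cartridges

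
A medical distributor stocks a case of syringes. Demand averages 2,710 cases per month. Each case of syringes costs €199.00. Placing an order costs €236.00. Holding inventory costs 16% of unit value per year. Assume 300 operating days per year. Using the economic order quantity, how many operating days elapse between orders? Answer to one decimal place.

T ≈ 6.4 days

Annual demand D = 2,710 × 12 = 32,520.
Holding cost H = 0.16 × €199.00 = €31.8400 per unit per year.
The optimal lot size = √(2DS/H) = √(2 × 32,520 × 236 / 31.84) ≈ 694.32.
Cycle time = Q*/D × 300 = 694.32 / 32,520 × 300 ≈ 6.405 days.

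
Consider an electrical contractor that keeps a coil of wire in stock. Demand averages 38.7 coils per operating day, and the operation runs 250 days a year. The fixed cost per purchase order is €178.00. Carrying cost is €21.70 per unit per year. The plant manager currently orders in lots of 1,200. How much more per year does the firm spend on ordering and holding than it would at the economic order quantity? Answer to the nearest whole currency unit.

Extra cost ≈ €5,810 per year

Annual demand D = 38.7 × 250 = 9,675.
EOQ = √(2DS/H) = √(2 × 9,675 × 178 / 21.7) ≈ 398.40.
Cost at Q* = (D/Q*)S + (Q*/2)H = √(2DSH) ≈ €8,645.31.
Cost at Q = 1,200: (9,675/1,200)×178 + (1,200/2)×21.7 = €1,435.12 + €13,020.00 = €14,455.12.
Excess = €14,455.12 − €8,645.31 = €5,809.82.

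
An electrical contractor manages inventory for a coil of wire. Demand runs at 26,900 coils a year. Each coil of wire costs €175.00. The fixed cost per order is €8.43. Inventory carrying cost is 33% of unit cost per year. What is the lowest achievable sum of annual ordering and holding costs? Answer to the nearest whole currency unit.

TC* ≈ €5,118

Holding cost H = 0.33 × €175.00 = €57.7500 per unit per year.
Q* = √(2DS/H) = √(2 × 26,900 × 8.43 / 57.75) ≈ 88.62.
At the optimum the two cost components are equal, so total cost = 2·(Q*/2)H = Q*·H.
Minimum total = √(2DSH) = √(2 × 26,900 × 8.43 × 57.75) ≈ 5117.772.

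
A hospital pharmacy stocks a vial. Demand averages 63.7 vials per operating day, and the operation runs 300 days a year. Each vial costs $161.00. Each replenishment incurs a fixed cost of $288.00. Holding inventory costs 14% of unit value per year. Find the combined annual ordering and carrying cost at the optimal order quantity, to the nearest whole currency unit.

Annual demand D = 63.7 × 300 = 19,110.
Holding cost H = 0.14 × $161.00 = $22.5400 per unit per year.
EOQ = √(2DS/H) = √(2 × 19,110 × 288 / 22.54) ≈ 698.82.
At the optimum the two cost components are equal, so total cost = 2·(Q*/2)H = Q*·H.
Minimum total = √(2DSH) = √(2 × 19,110 × 288 × 22.54) ≈ 15751.378.

TC* ≈ $15,751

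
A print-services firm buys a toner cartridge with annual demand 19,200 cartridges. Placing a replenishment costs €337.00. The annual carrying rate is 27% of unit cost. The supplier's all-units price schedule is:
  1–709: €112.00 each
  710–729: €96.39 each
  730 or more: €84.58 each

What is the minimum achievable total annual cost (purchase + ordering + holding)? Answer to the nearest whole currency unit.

Holding cost per unit per year at price C is H = 0.27·C.
For each price level, check whether its EOQ is feasible; otherwise the best quantity at that price is the breakpoint.
EOQ at €112.00 = 654.2 (feasible in tier 1): TC = 19,200×€112.00 + (19,200/654.2)×337 + (654.2/2)×0.27×€112.00 = €2,170,182.06.
EOQ at €96.39 = 705.2 < 710, so use break Q=710: TC = 19,200×€96.39 + (19,200/710.0)×337 + (710.0/2)×0.27×€96.39 = €1,869,040.22.
EOQ at €84.58 = 752.8 (feasible in tier 3): TC = 19,200×€84.58 + (19,200/752.8)×337 + (752.8/2)×0.27×€84.58 = €1,641,126.81.
Lowest total cost among the candidates is at Q = 752.8.

TC* ≈ €1,641,127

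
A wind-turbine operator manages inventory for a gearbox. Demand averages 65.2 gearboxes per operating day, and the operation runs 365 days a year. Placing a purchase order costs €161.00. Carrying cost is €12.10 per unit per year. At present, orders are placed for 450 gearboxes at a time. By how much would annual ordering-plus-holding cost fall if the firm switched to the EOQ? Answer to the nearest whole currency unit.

Extra cost ≈ €1,608 per year

Annual demand D = 65.2 × 365 = 23,798.
EOQ = √(2DS/H) = √(2 × 23,798 × 161 / 12.1) ≈ 795.80.
Cost at Q* = (D/Q*)S + (Q*/2)H = √(2DSH) ≈ €9,629.21.
Cost at Q = 450: (23,798/450)×161 + (450/2)×12.1 = €8,514.40 + €2,722.50 = €11,236.90.
Excess = €11,236.90 − €9,629.21 = €1,607.68.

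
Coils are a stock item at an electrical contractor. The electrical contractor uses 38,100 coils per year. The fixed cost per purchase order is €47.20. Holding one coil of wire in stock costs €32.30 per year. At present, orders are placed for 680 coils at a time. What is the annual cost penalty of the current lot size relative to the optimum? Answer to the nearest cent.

EOQ = √(2DS/H) = √(2 × 38,100 × 47.2 / 32.3) ≈ 333.69.
Cost at Q* = (D/Q*)S + (Q*/2)H = √(2DSH) ≈ €10,778.29.
Cost at Q = 680: (38,100/680)×47.2 + (680/2)×32.3 = €2,644.59 + €10,982.00 = €13,626.59.
Excess = €13,626.59 − €10,778.29 = €2,848.30.

Extra cost ≈ €2,848.30 per year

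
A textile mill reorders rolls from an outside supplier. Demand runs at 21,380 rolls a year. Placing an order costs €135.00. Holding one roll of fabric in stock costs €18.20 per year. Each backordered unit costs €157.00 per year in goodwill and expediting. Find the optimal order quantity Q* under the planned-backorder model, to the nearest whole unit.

With planned backorders, Q* = √(2DS/H) · √((H+B)/B).
√(2DS/H) = √(2 × 21,380 × 135 / 18.2) = 563.184.
√((H+B)/B) = √((18.2+157)/157) = 1.0564.
Q* ≈ 594.932.

Q* ≈ 595 rolls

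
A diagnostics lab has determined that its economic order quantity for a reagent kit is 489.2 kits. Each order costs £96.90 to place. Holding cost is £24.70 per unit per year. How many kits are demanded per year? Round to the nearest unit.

D ≈ 30,501 kits per year

Squaring Q* = √(2DS/H) gives Q*² = 2DS/H.
From Q* = √(2DS/H): D = Q*²H / (2S) = 489.2² × 24.7 / (2 × 96.9) = 30501.140.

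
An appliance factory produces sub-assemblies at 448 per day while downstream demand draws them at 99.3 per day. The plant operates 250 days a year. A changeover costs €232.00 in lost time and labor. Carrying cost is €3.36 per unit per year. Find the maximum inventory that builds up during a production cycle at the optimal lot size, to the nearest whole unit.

I_max ≈ 1,634 sub-assemblies

Annual demand D = 99.3 × 250 = 24,825.
Production build-up factor (1 − d/p) = 1 − 99.3/448 = 0.7783.
Q* = √(2DS / (H(1 − d/p))) = √(2 × 24,825 × 232 / (3.36 × 0.7783)).
= √(11,518,800 / 2.6153) ≈ 2098.684.
Maximum inventory = Q*(1 − d/p) = 2098.684 × 0.7783 ≈ 1633.507.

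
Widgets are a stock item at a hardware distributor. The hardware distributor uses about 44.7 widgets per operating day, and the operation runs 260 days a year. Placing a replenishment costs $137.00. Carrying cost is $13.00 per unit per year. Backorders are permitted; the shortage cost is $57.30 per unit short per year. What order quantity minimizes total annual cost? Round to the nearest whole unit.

Q* ≈ 548 widgets

Annual demand D = 44.7 × 260 = 11,622.
With planned backorders, Q* = √(2DS/H) · √((H+B)/B).
√(2DS/H) = √(2 × 11,622 × 137 / 13) = 494.930.
√((H+B)/B) = √((13+57.3)/57.3) = 1.1076.
Q* ≈ 548.207.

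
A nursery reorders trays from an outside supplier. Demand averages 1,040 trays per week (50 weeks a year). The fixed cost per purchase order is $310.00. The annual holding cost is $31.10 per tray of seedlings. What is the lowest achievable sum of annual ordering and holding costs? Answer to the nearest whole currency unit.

TC* ≈ $31,665

Annual demand D = 1,040 × 50 = 52,000.
EOQ = √(2DS/H) = √(2 × 52,000 × 310 / 31.1) ≈ 1018.16.
At the optimum the two cost components are equal, so total cost = 2·(Q*/2)H = Q*·H.
Minimum total = √(2DSH) = √(2 × 52,000 × 310 × 31.1) ≈ 31664.870.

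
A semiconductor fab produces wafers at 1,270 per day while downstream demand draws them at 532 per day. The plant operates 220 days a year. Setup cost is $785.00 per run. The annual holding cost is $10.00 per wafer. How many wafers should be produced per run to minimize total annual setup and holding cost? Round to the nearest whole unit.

Annual demand D = 532 × 220 = 117,040.
Production build-up factor (1 − d/p) = 1 − 532/1,270 = 0.5811.
Q* = √(2DS / (H(1 − d/p))) = √(2 × 117,040 × 785 / (10 × 0.5811)).
= √(183,752,800 / 5.811) ≈ 5623.292.

Q* ≈ 5,623 wafers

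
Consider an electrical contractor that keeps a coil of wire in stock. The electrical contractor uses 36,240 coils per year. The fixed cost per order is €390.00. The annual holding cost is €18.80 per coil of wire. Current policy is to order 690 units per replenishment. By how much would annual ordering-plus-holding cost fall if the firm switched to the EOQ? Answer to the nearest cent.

EOQ = √(2DS/H) = √(2 × 36,240 × 390 / 18.8) ≈ 1226.20.
Cost at Q* = (D/Q*)S + (Q*/2)H = √(2DSH) ≈ €23,052.62.
Cost at Q = 690: (36,240/690)×390 + (690/2)×18.8 = €20,483.48 + €6,486.00 = €26,969.48.
Excess = €26,969.48 − €23,052.62 = €3,916.86.

Extra cost ≈ €3,916.86 per year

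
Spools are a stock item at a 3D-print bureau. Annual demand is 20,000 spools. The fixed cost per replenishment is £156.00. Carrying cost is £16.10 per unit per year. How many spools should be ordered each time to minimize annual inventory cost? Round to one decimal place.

Q* ≈ 622.6 spools

EOQ = √(2DS / H) = √(2 × 20,000 × 156 / 16.1).
= √(6,240,000 / 16.1) = √387,577.6398 ≈ 622.557.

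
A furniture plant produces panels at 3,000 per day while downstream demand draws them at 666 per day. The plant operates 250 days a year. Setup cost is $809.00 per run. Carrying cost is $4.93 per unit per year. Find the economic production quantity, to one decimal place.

Q* ≈ 8,380.8 panels

Annual demand D = 666 × 250 = 166,500.
Production build-up factor (1 − d/p) = 1 − 666/3,000 = 0.7780.
Q* = √(2DS / (H(1 − d/p))) = √(2 × 166,500 × 809 / (4.93 × 0.7780)).
= √(269,397,000 / 3.8355) ≈ 8380.755.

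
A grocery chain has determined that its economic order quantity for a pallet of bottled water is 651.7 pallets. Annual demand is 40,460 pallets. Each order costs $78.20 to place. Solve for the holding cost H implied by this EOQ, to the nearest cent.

H ≈ $14.90

The basic EOQ model gives Q* = √(2DS/H); rearrange for the unknown.
From Q* = √(2DS/H): H = 2DS / Q*² = 2 × 40,460 × 78.2 / 651.7² = 14.8993.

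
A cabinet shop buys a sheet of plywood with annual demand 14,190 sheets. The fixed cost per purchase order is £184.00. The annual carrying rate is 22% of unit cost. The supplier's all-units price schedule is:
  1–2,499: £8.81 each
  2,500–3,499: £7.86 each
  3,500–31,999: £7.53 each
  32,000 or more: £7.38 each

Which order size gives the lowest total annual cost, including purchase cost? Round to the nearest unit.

Q* ≈ 3,500 sheets

Holding cost per unit per year at price C is H = 0.22·C.
Candidates are each tier's EOQ (if it falls in that tier) and each price-break quantity.
EOQ at £8.81 = 1641.4 (feasible in tier 1): TC = 14,190×£8.81 + (14,190/1641.4)×184 + (1641.4/2)×0.22×£8.81 = £128,195.27.
EOQ at £7.86 = 1737.8 < 2500, so use break Q=2500: TC = 14,190×£7.86 + (14,190/2500.0)×184 + (2500.0/2)×0.22×£7.86 = £114,739.28.
EOQ at £7.53 = 1775.4 < 3500, so use break Q=3500: TC = 14,190×£7.53 + (14,190/3500.0)×184 + (3500.0/2)×0.22×£7.53 = £110,495.74.
EOQ at £7.38 = 1793.4 < 32000, so use break Q=32000: TC = 14,190×£7.38 + (14,190/32000.0)×184 + (32000.0/2)×0.22×£7.38 = £130,781.39.
Lowest total cost is £110,495.74 at Q = 3500.0.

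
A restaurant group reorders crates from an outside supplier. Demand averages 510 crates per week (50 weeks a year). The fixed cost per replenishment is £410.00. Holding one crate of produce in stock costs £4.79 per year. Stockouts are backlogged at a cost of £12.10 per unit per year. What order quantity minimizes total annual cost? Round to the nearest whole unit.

Annual demand D = 510 × 50 = 25,500.
With planned backorders, Q* = √(2DS/H) · √((H+B)/B).
√(2DS/H) = √(2 × 25,500 × 410 / 4.79) = 2089.341.
√((H+B)/B) = √((4.79+12.1)/12.1) = 1.1815.
Q* ≈ 2468.490.

Q* ≈ 2,468 crates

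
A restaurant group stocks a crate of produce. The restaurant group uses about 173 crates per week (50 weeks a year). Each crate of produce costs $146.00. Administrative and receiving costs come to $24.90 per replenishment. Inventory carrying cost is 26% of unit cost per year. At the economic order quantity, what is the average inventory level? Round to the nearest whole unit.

Average inventory ≈ 53 crates

Annual demand D = 173 × 50 = 8,650.
Holding cost H = 0.26 × $146.00 = $37.9600 per unit per year.
The optimal lot size = √(2DS/H) = √(2 × 8,650 × 24.9 / 37.96) ≈ 106.53.
Average inventory = Q*/2 ≈ 106.53 / 2 = 53.263.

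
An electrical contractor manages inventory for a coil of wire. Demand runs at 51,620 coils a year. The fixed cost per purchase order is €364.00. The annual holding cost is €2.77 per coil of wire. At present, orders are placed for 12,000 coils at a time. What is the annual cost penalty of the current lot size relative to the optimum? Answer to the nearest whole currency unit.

EOQ = √(2DS/H) = √(2 × 51,620 × 364 / 2.77) ≈ 3683.28.
Cost at Q* = (D/Q*)S + (Q*/2)H = √(2DSH) ≈ €10,202.69.
Cost at Q = 12,000: (51,620/12,000)×364 + (12,000/2)×2.77 = €1,565.81 + €16,620.00 = €18,185.81.
Excess = €18,185.81 − €10,202.69 = €7,983.12.

Extra cost ≈ €7,983 per year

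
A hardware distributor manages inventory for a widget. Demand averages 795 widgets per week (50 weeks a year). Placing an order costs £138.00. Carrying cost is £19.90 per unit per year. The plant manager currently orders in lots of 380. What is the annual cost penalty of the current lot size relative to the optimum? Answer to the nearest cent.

Extra cost ≈ £3,440.77 per year

Annual demand D = 795 × 50 = 39,750.
EOQ = √(2DS/H) = √(2 × 39,750 × 138 / 19.9) ≈ 742.50.
Cost at Q* = (D/Q*)S + (Q*/2)H = √(2DSH) ≈ £14,775.75.
Cost at Q = 380: (39,750/380)×138 + (380/2)×19.9 = £14,435.53 + £3,781.00 = £18,216.53.
Excess = £18,216.53 − £14,775.75 = £3,440.77.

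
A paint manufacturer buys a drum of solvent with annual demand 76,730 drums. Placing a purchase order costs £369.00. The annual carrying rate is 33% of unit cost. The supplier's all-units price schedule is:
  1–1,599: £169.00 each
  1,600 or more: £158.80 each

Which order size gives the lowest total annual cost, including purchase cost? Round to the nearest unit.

Q* ≈ 1,600 drums

Holding cost per unit per year at price C is H = 0.33·C.
For each price level, check whether its EOQ is feasible; otherwise the best quantity at that price is the breakpoint.
EOQ at £169.00 = 1007.7 (feasible in tier 1): TC = 76,730×£169.00 + (76,730/1007.7)×369 + (1007.7/2)×0.33×£169.00 = £13,023,566.74.
EOQ at £158.80 = 1039.5 < 1600, so use break Q=1600: TC = 76,730×£158.80 + (76,730/1600.0)×369 + (1600.0/2)×0.33×£158.80 = £12,244,343.06.
Lowest total cost is £12,244,343.06 at Q = 1600.0.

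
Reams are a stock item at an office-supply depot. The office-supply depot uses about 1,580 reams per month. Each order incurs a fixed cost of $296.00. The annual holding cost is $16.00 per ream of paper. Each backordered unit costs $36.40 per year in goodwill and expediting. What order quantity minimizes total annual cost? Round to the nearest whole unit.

Annual demand D = 1,580 × 12 = 18,960.
With planned backorders, Q* = √(2DS/H) · √((H+B)/B).
√(2DS/H) = √(2 × 18,960 × 296 / 16) = 837.568.
√((H+B)/B) = √((16+36.4)/36.4) = 1.1998.
Q* ≈ 1004.928.

Q* ≈ 1,005 reams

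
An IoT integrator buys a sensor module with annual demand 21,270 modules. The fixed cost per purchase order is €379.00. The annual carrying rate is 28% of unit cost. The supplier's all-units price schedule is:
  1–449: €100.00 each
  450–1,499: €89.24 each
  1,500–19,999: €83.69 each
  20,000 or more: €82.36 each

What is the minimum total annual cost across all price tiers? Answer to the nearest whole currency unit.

Holding cost per unit per year at price C is H = 0.28·C.
For each price level, check whether its EOQ is feasible; otherwise the best quantity at that price is the breakpoint.
Tier 1 (€100.00): EOQ = 758.8 exceeds tier's upper bound 449, so this tier is dominated.
EOQ at €89.24 = 803.3 (feasible in tier 2): TC = 21,270×€89.24 + (21,270/803.3)×379 + (803.3/2)×0.28×€89.24 = €1,918,206.18.
EOQ at €83.69 = 829.5 < 1500, so use break Q=1500: TC = 21,270×€83.69 + (21,270/1500.0)×379 + (1500.0/2)×0.28×€83.69 = €1,803,035.42.
EOQ at €82.36 = 836.1 < 20000, so use break Q=20000: TC = 21,270×€82.36 + (21,270/20000.0)×379 + (20000.0/2)×0.28×€82.36 = €1,982,808.27.
Lowest total cost among the candidates is at Q = 1500.0.

TC* ≈ €1,803,035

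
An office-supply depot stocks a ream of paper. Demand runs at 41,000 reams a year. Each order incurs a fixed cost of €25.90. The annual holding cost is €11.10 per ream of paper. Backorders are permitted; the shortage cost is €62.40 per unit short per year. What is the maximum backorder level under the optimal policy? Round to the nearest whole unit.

S* ≈ 72 reams

With planned backorders, Q* = √(2DS/H) · √((H+B)/B).
√(2DS/H) = √(2 × 41,000 × 25.9 / 11.1) = 437.417.
√((H+B)/B) = √((11.1+62.4)/62.4) = 1.0853.
Q* ≈ 474.730.
S* = Q* · H/(H+B) = 474.730 × 11.1/73.5 ≈ 71.694.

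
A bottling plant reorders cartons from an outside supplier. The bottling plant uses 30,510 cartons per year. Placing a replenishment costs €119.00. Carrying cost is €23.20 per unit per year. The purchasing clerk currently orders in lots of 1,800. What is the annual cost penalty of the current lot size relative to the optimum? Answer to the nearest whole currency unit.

Extra cost ≈ €9,918 per year

EOQ = √(2DS/H) = √(2 × 30,510 × 119 / 23.2) ≈ 559.46.
Cost at Q* = (D/Q*)S + (Q*/2)H = √(2DSH) ≈ €12,979.37.
Cost at Q = 1,800: (30,510/1,800)×119 + (1,800/2)×23.2 = €2,017.05 + €20,880.00 = €22,897.05.
Excess = €22,897.05 − €12,979.37 = €9,917.68.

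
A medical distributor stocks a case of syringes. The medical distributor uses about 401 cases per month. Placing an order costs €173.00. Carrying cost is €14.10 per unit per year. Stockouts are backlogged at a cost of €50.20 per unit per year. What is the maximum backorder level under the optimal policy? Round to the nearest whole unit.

Annual demand D = 401 × 12 = 4,812.
With planned backorders, Q* = √(2DS/H) · √((H+B)/B).
√(2DS/H) = √(2 × 4,812 × 173 / 14.1) = 343.630.
√((H+B)/B) = √((14.1+50.2)/50.2) = 1.1318.
Q* ≈ 388.906.
S* = Q* · H/(H+B) = 388.906 × 14.1/64.3 ≈ 85.281.

S* ≈ 85 cases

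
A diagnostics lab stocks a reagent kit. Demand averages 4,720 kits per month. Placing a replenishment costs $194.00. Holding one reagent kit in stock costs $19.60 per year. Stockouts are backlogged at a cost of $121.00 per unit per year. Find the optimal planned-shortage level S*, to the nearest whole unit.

Annual demand D = 4,720 × 12 = 56,640.
With planned backorders, Q* = √(2DS/H) · √((H+B)/B).
√(2DS/H) = √(2 × 56,640 × 194 / 19.6) = 1058.887.
√((H+B)/B) = √((19.6+121)/121) = 1.0780.
Q* ≈ 1141.430.
S* = Q* · H/(H+B) = 1141.430 × 19.6/140.6 ≈ 159.118.

S* ≈ 159 kits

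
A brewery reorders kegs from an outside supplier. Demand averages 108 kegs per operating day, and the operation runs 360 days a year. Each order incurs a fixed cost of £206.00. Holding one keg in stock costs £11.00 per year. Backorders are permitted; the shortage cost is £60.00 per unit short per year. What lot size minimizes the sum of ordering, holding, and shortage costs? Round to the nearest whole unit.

Annual demand D = 108 × 360 = 38,880.
With planned backorders, Q* = √(2DS/H) · √((H+B)/B).
√(2DS/H) = √(2 × 38,880 × 206 / 11) = 1206.745.
√((H+B)/B) = √((11+60)/60) = 1.0878.
Q* ≈ 1312.710.

Q* ≈ 1,313 kegs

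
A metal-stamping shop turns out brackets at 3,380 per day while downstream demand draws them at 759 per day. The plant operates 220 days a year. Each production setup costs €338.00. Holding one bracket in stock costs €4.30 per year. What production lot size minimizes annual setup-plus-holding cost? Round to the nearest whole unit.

Annual demand D = 759 × 220 = 166,980.
Production build-up factor (1 − d/p) = 1 − 759/3,380 = 0.7754.
Q* = √(2DS / (H(1 − d/p))) = √(2 × 166,980 × 338 / (4.3 × 0.7754)).
= √(112,878,480 / 3.3344) ≈ 5818.301.

Q* ≈ 5,818 brackets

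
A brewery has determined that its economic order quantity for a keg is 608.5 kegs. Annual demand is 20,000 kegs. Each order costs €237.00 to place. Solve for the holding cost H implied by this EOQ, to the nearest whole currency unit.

H ≈ €26

The basic EOQ model gives Q* = √(2DS/H); rearrange for the unknown.
From Q* = √(2DS/H): H = 2DS / Q*² = 2 × 20,000 × 237 / 608.5² = 25.6028.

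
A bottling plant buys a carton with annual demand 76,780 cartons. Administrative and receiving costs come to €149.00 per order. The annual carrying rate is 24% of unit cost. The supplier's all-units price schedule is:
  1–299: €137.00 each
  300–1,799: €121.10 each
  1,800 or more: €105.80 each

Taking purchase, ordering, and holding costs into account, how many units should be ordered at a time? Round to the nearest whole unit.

Q* ≈ 1,800 cartons

Holding cost per unit per year at price C is H = 0.24·C.
Candidates are each tier's EOQ (if it falls in that tier) and each price-break quantity.
Tier 1 (€137.00): EOQ = 834.2 exceeds tier's upper bound 299, so this tier is dominated.
EOQ at €121.10 = 887.3 (feasible in tier 2): TC = 76,780×€121.10 + (76,780/887.3)×149 + (887.3/2)×0.24×€121.10 = €9,323,845.54.
EOQ at €105.80 = 949.3 < 1800, so use break Q=1800: TC = 76,780×€105.80 + (76,780/1800.0)×149 + (1800.0/2)×0.24×€105.80 = €8,152,532.48.
Lowest total cost is €8,152,532.48 at Q = 1800.0.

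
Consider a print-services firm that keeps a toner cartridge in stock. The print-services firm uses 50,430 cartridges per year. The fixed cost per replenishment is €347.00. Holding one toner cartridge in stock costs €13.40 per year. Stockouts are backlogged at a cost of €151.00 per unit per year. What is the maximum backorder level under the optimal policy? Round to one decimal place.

S* ≈ 137.4 cartridges

With planned backorders, Q* = √(2DS/H) · √((H+B)/B).
√(2DS/H) = √(2 × 50,430 × 347 / 13.4) = 1616.113.
√((H+B)/B) = √((13.4+151)/151) = 1.0434.
Q* ≈ 1686.298.
S* = Q* · H/(H+B) = 1686.298 × 13.4/164.4 ≈ 137.448.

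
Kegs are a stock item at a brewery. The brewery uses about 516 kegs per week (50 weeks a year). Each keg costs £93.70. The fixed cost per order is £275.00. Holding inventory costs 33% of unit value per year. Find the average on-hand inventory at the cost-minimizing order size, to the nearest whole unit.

Annual demand D = 516 × 50 = 25,800.
Holding cost H = 0.33 × £93.70 = £30.9210 per unit per year.
The optimal lot size = √(2DS/H) = √(2 × 25,800 × 275 / 30.921) ≈ 677.43.
Average inventory = Q*/2 ≈ 677.43 / 2 = 338.715.

Average inventory ≈ 339 kegs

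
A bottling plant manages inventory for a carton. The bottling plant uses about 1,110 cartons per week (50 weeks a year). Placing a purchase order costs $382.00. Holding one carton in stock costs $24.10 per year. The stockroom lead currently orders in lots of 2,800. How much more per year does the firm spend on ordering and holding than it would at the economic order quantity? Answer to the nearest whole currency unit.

Extra cost ≈ $9,345 per year

Annual demand D = 1,110 × 50 = 55,500.
EOQ = √(2DS/H) = √(2 × 55,500 × 382 / 24.1) ≈ 1326.43.
Cost at Q* = (D/Q*)S + (Q*/2)H = √(2DSH) ≈ $31,966.99.
Cost at Q = 2,800: (55,500/2,800)×382 + (2,800/2)×24.1 = $7,571.79 + $33,740.00 = $41,311.79.
Excess = $41,311.79 − $31,966.99 = $9,344.80.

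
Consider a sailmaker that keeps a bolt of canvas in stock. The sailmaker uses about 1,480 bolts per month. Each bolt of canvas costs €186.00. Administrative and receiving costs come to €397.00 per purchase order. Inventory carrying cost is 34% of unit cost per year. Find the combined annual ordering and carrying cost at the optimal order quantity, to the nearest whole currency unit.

TC* ≈ €29,863

Annual demand D = 1,480 × 12 = 17,760.
Holding cost H = 0.34 × €186.00 = €63.2400 per unit per year.
EOQ = √(2DS/H) = √(2 × 17,760 × 397 / 63.24) ≈ 472.21.
At the optimum the two cost components are equal, so total cost = 2·(Q*/2)H = Q*·H.
Minimum total = √(2DSH) = √(2 × 17,760 × 397 × 63.24) ≈ 29862.603.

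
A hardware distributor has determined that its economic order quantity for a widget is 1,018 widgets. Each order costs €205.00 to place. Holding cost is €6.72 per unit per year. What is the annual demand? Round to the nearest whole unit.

D ≈ 16,986 widgets per year

Invert the EOQ relation Q*² = 2DS/H.
From Q* = √(2DS/H): D = Q*²H / (2S) = 1,018² × 6.72 / (2 × 205) = 16985.603.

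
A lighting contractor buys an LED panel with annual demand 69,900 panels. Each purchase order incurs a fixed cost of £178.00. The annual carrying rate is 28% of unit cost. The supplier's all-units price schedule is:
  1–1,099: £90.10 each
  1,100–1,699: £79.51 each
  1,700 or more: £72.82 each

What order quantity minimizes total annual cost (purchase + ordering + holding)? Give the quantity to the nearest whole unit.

Q* ≈ 1,700 panels

Holding cost per unit per year at price C is H = 0.28·C.
Candidates are each tier's EOQ (if it falls in that tier) and each price-break quantity.
EOQ at £90.10 = 993.2 (feasible in tier 1): TC = 69,900×£90.10 + (69,900/993.2)×178 + (993.2/2)×0.28×£90.10 = £6,323,045.61.
EOQ at £79.51 = 1057.2 < 1100, so use break Q=1100: TC = 69,900×£79.51 + (69,900/1100.0)×178 + (1100.0/2)×0.28×£79.51 = £5,581,304.63.
EOQ at £72.82 = 1104.7 < 1700, so use break Q=1700: TC = 69,900×£72.82 + (69,900/1700.0)×178 + (1700.0/2)×0.28×£72.82 = £5,114,768.10.
Lowest total cost is £5,114,768.10 at Q = 1700.0.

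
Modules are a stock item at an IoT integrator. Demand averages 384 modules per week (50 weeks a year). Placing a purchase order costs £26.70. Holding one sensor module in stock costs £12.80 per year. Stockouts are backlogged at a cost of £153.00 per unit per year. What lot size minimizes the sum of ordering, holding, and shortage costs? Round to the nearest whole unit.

Q* ≈ 295 modules

Annual demand D = 384 × 50 = 19,200.
With planned backorders, Q* = √(2DS/H) · √((H+B)/B).
√(2DS/H) = √(2 × 19,200 × 26.7 / 12.8) = 283.019.
√((H+B)/B) = √((12.8+153)/153) = 1.0410.
Q* ≈ 294.620.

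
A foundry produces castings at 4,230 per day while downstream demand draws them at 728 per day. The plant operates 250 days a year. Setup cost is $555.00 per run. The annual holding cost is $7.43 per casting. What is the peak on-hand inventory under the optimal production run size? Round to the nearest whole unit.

I_max ≈ 4,745 castings

Annual demand D = 728 × 250 = 182,000.
Production build-up factor (1 − d/p) = 1 − 728/4,230 = 0.8279.
Q* = √(2DS / (H(1 − d/p))) = √(2 × 182,000 × 555 / (7.43 × 0.8279)).
= √(202,020,000 / 6.1513) ≈ 5730.795.
Maximum inventory = Q*(1 − d/p) = 5730.795 × 0.8279 ≈ 4744.502.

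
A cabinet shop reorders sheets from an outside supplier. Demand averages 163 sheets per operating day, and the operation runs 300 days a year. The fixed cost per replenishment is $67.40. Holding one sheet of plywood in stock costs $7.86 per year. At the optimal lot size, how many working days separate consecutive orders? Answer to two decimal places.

Annual demand D = 163 × 300 = 48,900.
Q* = √(2DS/H) = √(2 × 48,900 × 67.4 / 7.86) ≈ 915.77.
Cycle time = Q*/D × 300 = 915.77 / 48,900 × 300 ≈ 5.618 days.

T ≈ 5.62 days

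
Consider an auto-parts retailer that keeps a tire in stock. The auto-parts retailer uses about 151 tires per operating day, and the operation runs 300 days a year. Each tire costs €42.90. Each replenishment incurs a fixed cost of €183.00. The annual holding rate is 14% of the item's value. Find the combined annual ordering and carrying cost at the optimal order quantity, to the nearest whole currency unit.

TC* ≈ €9,979

Annual demand D = 151 × 300 = 45,300.
Holding cost H = 0.14 × €42.90 = €6.0060 per unit per year.
Q* = √(2DS/H) = √(2 × 45,300 × 183 / 6.006) ≈ 1661.49.
At the optimum the two cost components are equal, so total cost = 2·(Q*/2)H = Q*·H.
Minimum total = √(2DSH) = √(2 × 45,300 × 183 × 6.006) ≈ 9978.892.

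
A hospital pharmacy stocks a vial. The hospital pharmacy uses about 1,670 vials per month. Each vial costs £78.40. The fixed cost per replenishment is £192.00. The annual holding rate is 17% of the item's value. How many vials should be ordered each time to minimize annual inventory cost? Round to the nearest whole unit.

Annual demand D = 1,670 × 12 = 20,040.
Holding cost H = 0.17 × £78.40 = £13.3280 per unit per year.
EOQ = √(2DS / H) = √(2 × 20,040 × 192 / 13.328).
= √(7,695,360 / 13.328) = √577,382.9532 ≈ 759.857.

Q* ≈ 760 vials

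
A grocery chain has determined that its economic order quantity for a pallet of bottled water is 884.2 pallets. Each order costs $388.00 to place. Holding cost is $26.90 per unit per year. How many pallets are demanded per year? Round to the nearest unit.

D ≈ 27,101 pallets per year

Invert the EOQ relation Q*² = 2DS/H.
From Q* = √(2DS/H): D = Q*²H / (2S) = 884.2² × 26.9 / (2 × 388) = 27101.391.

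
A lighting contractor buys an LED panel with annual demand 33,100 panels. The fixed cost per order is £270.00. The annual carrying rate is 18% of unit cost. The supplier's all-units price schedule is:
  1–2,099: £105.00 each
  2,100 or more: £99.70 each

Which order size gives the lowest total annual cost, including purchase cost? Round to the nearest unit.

Holding cost per unit per year at price C is H = 0.18·C.
Evaluate total cost at each tier's feasible EOQ or, if the EOQ is below the tier, at the tier's minimum quantity.
EOQ at £105.00 = 972.5 (feasible in tier 1): TC = 33,100×£105.00 + (33,100/972.5)×270 + (972.5/2)×0.18×£105.00 = £3,493,879.84.
EOQ at £99.70 = 998.0 < 2100, so use break Q=2100: TC = 33,100×£99.70 + (33,100/2100.0)×270 + (2100.0/2)×0.18×£99.70 = £3,323,169.01.
Lowest total cost is £3,323,169.01 at Q = 2100.0.

Q* ≈ 2,100 panels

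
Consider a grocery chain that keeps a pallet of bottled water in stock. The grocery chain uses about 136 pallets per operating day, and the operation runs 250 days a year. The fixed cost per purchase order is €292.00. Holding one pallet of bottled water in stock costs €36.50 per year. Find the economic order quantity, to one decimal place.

Q* ≈ 737.6 pallets

Annual demand D = 136 × 250 = 34,000.
EOQ = √(2DS / H) = √(2 × 34,000 × 292 / 36.5).
= √(19,856,000 / 36.5) = √544,000 ≈ 737.564.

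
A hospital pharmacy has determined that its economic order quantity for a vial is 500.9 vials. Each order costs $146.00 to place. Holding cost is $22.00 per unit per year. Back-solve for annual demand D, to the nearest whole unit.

D ≈ 18,903 vials per year

Squaring Q* = √(2DS/H) gives Q*² = 2DS/H.
From Q* = √(2DS/H): D = Q*²H / (2S) = 500.9² × 22 / (2 × 146) = 18903.486.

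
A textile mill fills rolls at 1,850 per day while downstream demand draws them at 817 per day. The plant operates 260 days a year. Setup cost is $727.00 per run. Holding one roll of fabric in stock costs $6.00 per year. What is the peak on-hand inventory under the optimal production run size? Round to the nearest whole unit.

I_max ≈ 5,361 rolls

Annual demand D = 817 × 260 = 212,420.
Production build-up factor (1 − d/p) = 1 − 817/1,850 = 0.5584.
Q* = √(2DS / (H(1 − d/p))) = √(2 × 212,420 × 727 / (6 × 0.5584)).
= √(308,858,680 / 3.3503) ≈ 9601.520.
Maximum inventory = Q*(1 − d/p) = 9601.520 × 0.5584 ≈ 5361.281.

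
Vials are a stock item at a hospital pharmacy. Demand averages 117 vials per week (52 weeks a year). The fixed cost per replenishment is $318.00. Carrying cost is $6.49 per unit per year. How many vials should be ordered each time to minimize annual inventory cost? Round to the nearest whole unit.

Q* ≈ 772 vials

Annual demand D = 117 × 52 = 6,084.
EOQ = √(2DS / H) = √(2 × 6,084 × 318 / 6.49).
= √(3,869,424 / 6.49) = √596,213.2512 ≈ 772.148.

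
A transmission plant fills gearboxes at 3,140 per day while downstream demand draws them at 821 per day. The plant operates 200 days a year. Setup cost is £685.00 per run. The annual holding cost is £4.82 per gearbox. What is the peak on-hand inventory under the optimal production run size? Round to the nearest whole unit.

Annual demand D = 821 × 200 = 164,200.
Production build-up factor (1 − d/p) = 1 − 821/3,140 = 0.7385.
Q* = √(2DS / (H(1 − d/p))) = √(2 × 164,200 × 685 / (4.82 × 0.7385)).
= √(224,954,000 / 3.5597) ≈ 7949.463.
Maximum inventory = Q*(1 − d/p) = 7949.463 × 0.7385 ≈ 5870.957.

I_max ≈ 5,871 gearboxes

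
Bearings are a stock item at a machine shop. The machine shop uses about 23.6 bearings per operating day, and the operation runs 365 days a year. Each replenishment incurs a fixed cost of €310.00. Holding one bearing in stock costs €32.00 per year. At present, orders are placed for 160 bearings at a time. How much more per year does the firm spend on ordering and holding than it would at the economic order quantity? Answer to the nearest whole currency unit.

Extra cost ≈ €6,177 per year

Annual demand D = 23.6 × 365 = 8,614.
EOQ = √(2DS/H) = √(2 × 8,614 × 310 / 32) ≈ 408.53.
Cost at Q* = (D/Q*)S + (Q*/2)H = √(2DSH) ≈ €13,072.94.
Cost at Q = 160: (8,614/160)×310 + (160/2)×32 = €16,689.62 + €2,560.00 = €19,249.62.
Excess = €19,249.62 − €13,072.94 = €6,176.69.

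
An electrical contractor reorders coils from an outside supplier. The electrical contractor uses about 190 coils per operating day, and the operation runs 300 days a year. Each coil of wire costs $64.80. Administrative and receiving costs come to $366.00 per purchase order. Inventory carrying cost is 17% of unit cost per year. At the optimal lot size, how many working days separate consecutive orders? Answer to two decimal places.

Annual demand D = 190 × 300 = 57,000.
Holding cost H = 0.17 × $64.80 = $11.0160 per unit per year.
EOQ = √(2DS/H) = √(2 × 57,000 × 366 / 11.016) ≈ 1946.17.
Cycle time = Q*/D × 300 = 1946.17 / 57,000 × 300 ≈ 10.243 days.

T ≈ 10.24 days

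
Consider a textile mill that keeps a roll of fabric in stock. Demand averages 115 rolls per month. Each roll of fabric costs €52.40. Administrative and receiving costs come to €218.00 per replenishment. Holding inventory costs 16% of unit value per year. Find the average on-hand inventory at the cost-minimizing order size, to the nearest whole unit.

Average inventory ≈ 134 rolls

Annual demand D = 115 × 12 = 1,380.
Holding cost H = 0.16 × €52.40 = €8.3840 per unit per year.
The optimal lot size = √(2DS/H) = √(2 × 1,380 × 218 / 8.384) ≈ 267.89.
Average inventory = Q*/2 ≈ 267.89 / 2 = 133.945.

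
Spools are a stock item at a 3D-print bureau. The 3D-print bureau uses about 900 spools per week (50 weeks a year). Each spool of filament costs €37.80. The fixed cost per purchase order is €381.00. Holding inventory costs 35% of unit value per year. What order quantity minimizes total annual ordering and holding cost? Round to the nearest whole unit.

Annual demand D = 900 × 50 = 45,000.
Holding cost H = 0.35 × €37.80 = €13.2300 per unit per year.
EOQ = √(2DS / H) = √(2 × 45,000 × 381 / 13.23).
= √(34,290,000 / 13.23) = √2,591,836.7347 ≈ 1609.918.

Q* ≈ 1,610 spools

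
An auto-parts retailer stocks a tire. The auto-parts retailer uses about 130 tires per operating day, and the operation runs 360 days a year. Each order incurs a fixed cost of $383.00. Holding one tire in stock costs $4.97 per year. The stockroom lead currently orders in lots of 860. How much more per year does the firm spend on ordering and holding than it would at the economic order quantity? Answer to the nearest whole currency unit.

Annual demand D = 130 × 360 = 46,800.
EOQ = √(2DS/H) = √(2 × 46,800 × 383 / 4.97) ≈ 2685.71.
Cost at Q* = (D/Q*)S + (Q*/2)H = √(2DSH) ≈ $13,347.98.
Cost at Q = 860: (46,800/860)×383 + (860/2)×4.97 = $20,842.33 + $2,137.10 = $22,979.43.
Excess = $22,979.43 − $13,347.98 = $9,631.45.

Extra cost ≈ $9,631 per year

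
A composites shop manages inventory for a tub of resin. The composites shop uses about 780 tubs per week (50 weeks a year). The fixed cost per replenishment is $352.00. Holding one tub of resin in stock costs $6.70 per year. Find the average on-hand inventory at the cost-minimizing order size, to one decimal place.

Annual demand D = 780 × 50 = 39,000.
EOQ = √(2DS/H) = √(2 × 39,000 × 352 / 6.7) ≈ 2024.33.
Average inventory = Q*/2 ≈ 2024.33 / 2 = 1012.165.

Average inventory ≈ 1,012.2 tubs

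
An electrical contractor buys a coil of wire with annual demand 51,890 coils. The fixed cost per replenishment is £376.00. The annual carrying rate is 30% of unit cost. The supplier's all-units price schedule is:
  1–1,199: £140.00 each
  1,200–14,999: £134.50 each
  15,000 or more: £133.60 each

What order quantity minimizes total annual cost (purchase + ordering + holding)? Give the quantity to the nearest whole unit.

Q* ≈ 1,200 coils

Holding cost per unit per year at price C is H = 0.30·C.
Evaluate total cost at each tier's feasible EOQ or, if the EOQ is below the tier, at the tier's minimum quantity.
EOQ at £140.00 = 963.9 (feasible in tier 1): TC = 51,890×£140.00 + (51,890/963.9)×376 + (963.9/2)×0.30×£140.00 = £7,305,083.25.
EOQ at £134.50 = 983.4 < 1200, so use break Q=1200: TC = 51,890×£134.50 + (51,890/1200.0)×376 + (1200.0/2)×0.30×£134.50 = £7,019,673.87.
EOQ at £133.60 = 986.7 < 15000, so use break Q=15000: TC = 51,890×£133.60 + (51,890/15000.0)×376 + (15000.0/2)×0.30×£133.60 = £7,234,404.71.
Lowest total cost is £7,019,673.87 at Q = 1200.0.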